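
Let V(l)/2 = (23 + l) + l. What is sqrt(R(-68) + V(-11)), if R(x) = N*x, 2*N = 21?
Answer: 2*I*sqrt(178) ≈ 26.683*I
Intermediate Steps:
N = 21/2 (N = (1/2)*21 = 21/2 ≈ 10.500)
R(x) = 21*x/2
V(l) = 46 + 4*l (V(l) = 2*((23 + l) + l) = 2*(23 + 2*l) = 46 + 4*l)
sqrt(R(-68) + V(-11)) = sqrt((21/2)*(-68) + (46 + 4*(-11))) = sqrt(-714 + (46 - 44)) = sqrt(-714 + 2) = sqrt(-712) = 2*I*sqrt(178)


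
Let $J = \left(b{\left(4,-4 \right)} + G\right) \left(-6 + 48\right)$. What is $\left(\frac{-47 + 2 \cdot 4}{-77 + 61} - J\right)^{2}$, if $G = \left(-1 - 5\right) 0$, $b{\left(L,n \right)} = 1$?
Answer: $\frac{400689}{256} \approx 1565.2$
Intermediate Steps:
$G = 0$ ($G = \left(-6\right) 0 = 0$)
$J = 42$ ($J = \left(1 + 0\right) \left(-6 + 48\right) = 1 \cdot 42 = 42$)
$\left(\frac{-47 + 2 \cdot 4}{-77 + 61} - J\right)^{2} = \left(\frac{-47 + 2 \cdot 4}{-77 + 61} - 42\right)^{2} = \left(\frac{-47 + 8}{-16} - 42\right)^{2} = \left(\left(-39\right) \left(- \frac{1}{16}\right) - 42\right)^{2} = \left(\frac{39}{16} - 42\right)^{2} = \left(- \frac{633}{16}\right)^{2} = \frac{400689}{256}$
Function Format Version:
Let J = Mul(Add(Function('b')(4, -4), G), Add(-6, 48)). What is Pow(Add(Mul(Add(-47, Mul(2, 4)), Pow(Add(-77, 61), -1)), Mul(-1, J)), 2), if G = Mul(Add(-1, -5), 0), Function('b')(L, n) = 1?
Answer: Rational(400689, 256) ≈ 1565.2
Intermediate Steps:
G = 0 (G = Mul(-6, 0) = 0)
J = 42 (J = Mul(Add(1, 0), Add(-6, 48)) = Mul(1, 42) = 42)
Pow(Add(Mul(Add(-47, Mul(2, 4)), Pow(Add(-77, 61), -1)), Mul(-1, J)), 2) = Pow(Add(Mul(Add(-47, Mul(2, 4)), Pow(Add(-77, 61), -1)), Mul(-1, 42)), 2) = Pow(Add(Mul(Add(-47, 8), Pow(-16, -1)), -42), 2) = Pow(Add(Mul(-39, Rational(-1, 16)), -42), 2) = Pow(Add(Rational(39, 16), -42), 2) = Pow(Rational(-633, 16), 2) = Rational(400689, 256)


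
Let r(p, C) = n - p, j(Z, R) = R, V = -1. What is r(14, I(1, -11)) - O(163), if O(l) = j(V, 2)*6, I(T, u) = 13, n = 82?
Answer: 56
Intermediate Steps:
r(p, C) = 82 - p
O(l) = 12 (O(l) = 2*6 = 12)
r(14, I(1, -11)) - O(163) = (82 - 1*14) - 1*12 = (82 - 14) - 12 = 68 - 12 = 56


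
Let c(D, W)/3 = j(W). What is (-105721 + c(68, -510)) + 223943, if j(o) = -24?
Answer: 118150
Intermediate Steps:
c(D, W) = -72 (c(D, W) = 3*(-24) = -72)
(-105721 + c(68, -510)) + 223943 = (-105721 - 72) + 223943 = -105793 + 223943 = 118150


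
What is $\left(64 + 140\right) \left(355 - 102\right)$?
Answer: $51612$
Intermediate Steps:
$\left(64 + 140\right) \left(355 - 102\right) = 204 \left(355 - 102\right) = 204 \cdot 253 = 51612$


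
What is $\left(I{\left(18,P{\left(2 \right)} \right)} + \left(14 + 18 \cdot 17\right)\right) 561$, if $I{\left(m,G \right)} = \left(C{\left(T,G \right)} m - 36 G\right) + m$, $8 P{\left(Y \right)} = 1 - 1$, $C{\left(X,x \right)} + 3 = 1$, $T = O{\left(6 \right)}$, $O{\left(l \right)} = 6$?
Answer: $169422$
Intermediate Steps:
$T = 6$
$C{\left(X,x \right)} = -2$ ($C{\left(X,x \right)} = -3 + 1 = -2$)
$P{\left(Y \right)} = 0$ ($P{\left(Y \right)} = \frac{1 - 1}{8} = \frac{1}{8} \cdot 0 = 0$)
$I{\left(m,G \right)} = - m - 36 G$ ($I{\left(m,G \right)} = \left(- 2 m - 36 G\right) + m = \left(- 36 G - 2 m\right) + m = - m - 36 G$)
$\left(I{\left(18,P{\left(2 \right)} \right)} + \left(14 + 18 \cdot 17\right)\right) 561 = \left(\left(\left(-1\right) 18 - 0\right) + \left(14 + 18 \cdot 17\right)\right) 561 = \left(\left(-18 + 0\right) + \left(14 + 306\right)\right) 561 = \left(-18 + 320\right) 561 = 302 \cdot 561 = 169422$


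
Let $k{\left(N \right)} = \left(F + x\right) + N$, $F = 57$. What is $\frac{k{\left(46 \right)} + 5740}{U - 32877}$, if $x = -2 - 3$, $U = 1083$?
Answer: $- \frac{139}{757} \approx -0.18362$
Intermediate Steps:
$x = -5$ ($x = -2 - 3 = -5$)
$k{\left(N \right)} = 52 + N$ ($k{\left(N \right)} = \left(57 - 5\right) + N = 52 + N$)
$\frac{k{\left(46 \right)} + 5740}{U - 32877} = \frac{\left(52 + 46\right) + 5740}{1083 - 32877} = \frac{98 + 5740}{-31794} = 5838 \left(- \frac{1}{31794}\right) = - \frac{139}{757}$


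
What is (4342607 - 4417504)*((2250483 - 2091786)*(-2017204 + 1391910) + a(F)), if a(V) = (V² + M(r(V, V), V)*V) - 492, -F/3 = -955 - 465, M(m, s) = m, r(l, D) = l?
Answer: 7429481854067370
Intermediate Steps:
F = 4260 (F = -3*(-955 - 465) = -3*(-1420) = 4260)
a(V) = -492 + 2*V² (a(V) = (V² + V*V) - 492 = (V² + V²) - 492 = 2*V² - 492 = -492 + 2*V²)
(4342607 - 4417504)*((2250483 - 2091786)*(-2017204 + 1391910) + a(F)) = (4342607 - 4417504)*((2250483 - 2091786)*(-2017204 + 1391910) + (-492 + 2*4260²)) = -74897*(158697*(-625294) + (-492 + 2*18147600)) = -74897*(-99232281918 + (-492 + 36295200)) = -74897*(-99232281918 + 36294708) = -74897*(-99195987210) = 7429481854067370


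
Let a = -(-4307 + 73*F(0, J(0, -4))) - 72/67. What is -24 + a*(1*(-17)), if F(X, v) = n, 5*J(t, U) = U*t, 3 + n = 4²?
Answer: -3825146/67 ≈ -57092.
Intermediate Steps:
n = 13 (n = -3 + 4² = -3 + 16 = 13)
J(t, U) = U*t/5 (J(t, U) = (U*t)/5 = U*t/5)
F(X, v) = 13
a = 224914/67 (a = -73/(1/(13 - 59)) - 72/67 = -73/(1/(-46)) - 72*1/67 = -73/(-1/46) - 72/67 = -73*(-46) - 72/67 = 3358 - 72/67 = 224914/67 ≈ 3356.9)
-24 + a*(1*(-17)) = -24 + 224914*(1*(-17))/67 = -24 + (224914/67)*(-17) = -24 - 3823538/67 = -3825146/67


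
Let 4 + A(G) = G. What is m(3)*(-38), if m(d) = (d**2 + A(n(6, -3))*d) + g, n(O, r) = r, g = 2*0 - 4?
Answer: 608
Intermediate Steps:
g = -4 (g = 0 - 4 = -4)
A(G) = -4 + G
m(d) = -4 + d**2 - 7*d (m(d) = (d**2 + (-4 - 3)*d) - 4 = (d**2 - 7*d) - 4 = -4 + d**2 - 7*d)
m(3)*(-38) = (-4 + 3**2 - 7*3)*(-38) = (-4 + 9 - 21)*(-38) = -16*(-38) = 608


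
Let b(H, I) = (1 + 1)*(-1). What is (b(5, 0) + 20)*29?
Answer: 522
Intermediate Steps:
b(H, I) = -2 (b(H, I) = 2*(-1) = -2)
(b(5, 0) + 20)*29 = (-2 + 20)*29 = 18*29 = 522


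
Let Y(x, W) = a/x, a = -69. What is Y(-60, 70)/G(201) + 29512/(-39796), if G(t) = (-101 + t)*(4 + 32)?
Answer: -530987173/716328000 ≈ -0.74126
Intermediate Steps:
Y(x, W) = -69/x
G(t) = -3636 + 36*t (G(t) = (-101 + t)*36 = -3636 + 36*t)
Y(-60, 70)/G(201) + 29512/(-39796) = (-69/(-60))/(-3636 + 36*201) + 29512/(-39796) = (-69*(-1/60))/(-3636 + 7236) + 29512*(-1/39796) = (23/20)/3600 - 7378/9949 = (23/20)*(1/3600) - 7378/9949 = 23/72000 - 7378/9949 = -530987173/716328000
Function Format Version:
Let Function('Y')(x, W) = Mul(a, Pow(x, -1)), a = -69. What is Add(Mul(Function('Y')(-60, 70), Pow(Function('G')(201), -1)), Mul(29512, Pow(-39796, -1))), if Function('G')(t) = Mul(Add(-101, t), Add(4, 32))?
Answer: Rational(-530987173, 716328000) ≈ -0.74126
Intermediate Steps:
Function('Y')(x, W) = Mul(-69, Pow(x, -1))
Function('G')(t) = Add(-3636, Mul(36, t)) (Function('G')(t) = Mul(Add(-101, t), 36) = Add(-3636, Mul(36, t)))
Add(Mul(Function('Y')(-60, 70), Pow(Function('G')(201), -1)), Mul(29512, Pow(-39796, -1))) = Add(Mul(Mul(-69, Pow(-60, -1)), Pow(Add(-3636, Mul(36, 201)), -1)), Mul(29512, Pow(-39796, -1))) = Add(Mul(Mul(-69, Rational(-1, 60)), Pow(Add(-3636, 7236), -1)), Mul(29512, Rational(-1, 39796))) = Add(Mul(Rational(23, 20), Pow(3600, -1)), Rational(-7378, 9949)) = Add(Mul(Rational(23, 20), Rational(1, 3600)), Rational(-7378, 9949)) = Add(Rational(23, 72000), Rational(-7378, 9949)) = Rational(-530987173, 716328000)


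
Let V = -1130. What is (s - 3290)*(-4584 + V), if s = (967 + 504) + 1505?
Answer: 1794196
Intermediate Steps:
s = 2976 (s = 1471 + 1505 = 2976)
(s - 3290)*(-4584 + V) = (2976 - 3290)*(-4584 - 1130) = -314*(-5714) = 1794196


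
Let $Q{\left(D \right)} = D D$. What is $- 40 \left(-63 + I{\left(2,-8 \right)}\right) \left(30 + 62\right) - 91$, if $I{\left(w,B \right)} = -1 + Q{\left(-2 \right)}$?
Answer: $220709$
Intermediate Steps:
$Q{\left(D \right)} = D^{2}$
$I{\left(w,B \right)} = 3$ ($I{\left(w,B \right)} = -1 + \left(-2\right)^{2} = -1 + 4 = 3$)
$- 40 \left(-63 + I{\left(2,-8 \right)}\right) \left(30 + 62\right) - 91 = - 40 \left(-63 + 3\right) \left(30 + 62\right) - 91 = - 40 \left(\left(-60\right) 92\right) - 91 = \left(-40\right) \left(-5520\right) - 91 = 220800 - 91 = 220709$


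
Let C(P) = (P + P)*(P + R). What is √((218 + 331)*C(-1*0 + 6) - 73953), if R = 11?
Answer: 3*√4227 ≈ 195.05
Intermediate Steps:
C(P) = 2*P*(11 + P) (C(P) = (P + P)*(P + 11) = (2*P)*(11 + P) = 2*P*(11 + P))
√((218 + 331)*C(-1*0 + 6) - 73953) = √((218 + 331)*(2*(-1*0 + 6)*(11 + (-1*0 + 6))) - 73953) = √(549*(2*(0 + 6)*(11 + (0 + 6))) - 73953) = √(549*(2*6*(11 + 6)) - 73953) = √(549*(2*6*17) - 73953) = √(549*204 - 73953) = √(111996 - 73953) = √38043 = 3*√4227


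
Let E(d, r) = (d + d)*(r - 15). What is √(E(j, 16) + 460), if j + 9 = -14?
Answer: 3*√46 ≈ 20.347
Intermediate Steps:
j = -23 (j = -9 - 14 = -23)
E(d, r) = 2*d*(-15 + r) (E(d, r) = (2*d)*(-15 + r) = 2*d*(-15 + r))
√(E(j, 16) + 460) = √(2*(-23)*(-15 + 16) + 460) = √(2*(-23)*1 + 460) = √(-46 + 460) = √414 = 3*√46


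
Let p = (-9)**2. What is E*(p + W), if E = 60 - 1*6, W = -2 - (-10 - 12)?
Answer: 5454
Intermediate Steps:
p = 81
W = 20 (W = -2 - 1*(-22) = -2 + 22 = 20)
E = 54 (E = 60 - 6 = 54)
E*(p + W) = 54*(81 + 20) = 54*101 = 5454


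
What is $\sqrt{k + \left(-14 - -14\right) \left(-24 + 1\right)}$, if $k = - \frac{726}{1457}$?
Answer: $\frac{11 i \sqrt{8742}}{1457} \approx 0.70589 i$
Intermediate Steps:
$k = - \frac{726}{1457}$ ($k = \left(-726\right) \frac{1}{1457} = - \frac{726}{1457} \approx -0.49828$)
$\sqrt{k + \left(-14 - -14\right) \left(-24 + 1\right)} = \sqrt{- \frac{726}{1457} + \left(-14 - -14\right) \left(-24 + 1\right)} = \sqrt{- \frac{726}{1457} + \left(-14 + 14\right) \left(-23\right)} = \sqrt{- \frac{726}{1457} + 0 \left(-23\right)} = \sqrt{- \frac{726}{1457} + 0} = \sqrt{- \frac{726}{1457}} = \frac{11 i \sqrt{8742}}{1457}$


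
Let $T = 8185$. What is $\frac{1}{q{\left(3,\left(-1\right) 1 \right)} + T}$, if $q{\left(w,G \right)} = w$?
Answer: $\frac{1}{8188} \approx 0.00012213$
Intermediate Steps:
$\frac{1}{q{\left(3,\left(-1\right) 1 \right)} + T} = \frac{1}{3 + 8185} = \frac{1}{8188}$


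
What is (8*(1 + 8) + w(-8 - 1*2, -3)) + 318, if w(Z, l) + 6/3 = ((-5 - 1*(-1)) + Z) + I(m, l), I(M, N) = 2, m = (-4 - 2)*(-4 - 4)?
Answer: 376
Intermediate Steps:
m = 48 (m = -6*(-8) = 48)
w(Z, l) = -4 + Z (w(Z, l) = -2 + (((-5 - 1*(-1)) + Z) + 2) = -2 + (((-5 + 1) + Z) + 2) = -2 + ((-4 + Z) + 2) = -2 + (-2 + Z) = -4 + Z)
(8*(1 + 8) + w(-8 - 1*2, -3)) + 318 = (8*(1 + 8) + (-4 + (-8 - 1*2))) + 318 = (8*9 + (-4 + (-8 - 2))) + 318 = (72 + (-4 - 10)) + 318 = (72 - 14) + 318 = 58 + 318 = 376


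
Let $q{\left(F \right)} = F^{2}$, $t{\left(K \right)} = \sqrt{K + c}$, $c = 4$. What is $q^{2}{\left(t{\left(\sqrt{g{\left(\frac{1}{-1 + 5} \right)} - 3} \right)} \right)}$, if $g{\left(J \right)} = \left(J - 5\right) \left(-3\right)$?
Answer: $\frac{109}{4} + 12 \sqrt{5} \approx 54.083$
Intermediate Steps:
$g{\left(J \right)} = 15 - 3 J$ ($g{\left(J \right)} = \left(-5 + J\right) \left(-3\right) = 15 - 3 J$)
$t{\left(K \right)} = \sqrt{4 + K}$ ($t{\left(K \right)} = \sqrt{K + 4} = \sqrt{4 + K}$)
$q^{2}{\left(t{\left(\sqrt{g{\left(\frac{1}{-1 + 5} \right)} - 3} \right)} \right)} = \left(\left(\sqrt{4 + \sqrt{\left(15 - \frac{3}{-1 + 5}\right) - 3}}\right)^{2}\right)^{2} = \left(\left(\sqrt{4 + \sqrt{\left(15 - \frac{3}{4}\right) - 3}}\right)^{2}\right)^{2} = \left(\left(\sqrt{4 + \sqrt{\frac{57}{4} - 3}}\right)^{2}\right)^{2} = \left(\left(\sqrt{4 + \sqrt{\frac{45}{4}}}\right)^{2}\right)^{2} = \left(\left(\sqrt{4 + \frac{3 \sqrt{5}}{2}}\right)^{2}\right)^{2} = \left(4 + \frac{3 \sqrt{5}}{2}\right)^{2}$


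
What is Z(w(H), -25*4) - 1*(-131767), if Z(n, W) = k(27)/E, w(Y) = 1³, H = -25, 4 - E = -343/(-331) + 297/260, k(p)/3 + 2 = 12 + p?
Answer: 6888141737/52251 ≈ 1.3183e+5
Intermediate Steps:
k(p) = 30 + 3*p (k(p) = -6 + 3*(12 + p) = -6 + (36 + 3*p) = 30 + 3*p)
E = 156753/86060 (E = 4 - (-343/(-331) + 297/260) = 4 - (-343*(-1/331) + 297*(1/260)) = 4 - (343/331 + 297/260) = 4 - 1*187487/86060 = 4 - 187487/86060 = 156753/86060 ≈ 1.8214)
w(Y) = 1
Z(n, W) = 3184220/52251 (Z(n, W) = (30 + 3*27)/(156753/86060) = (30 + 81)*(86060/156753) = 111*(86060/156753) = 3184220/52251)
Z(w(H), -25*4) - 1*(-131767) = 3184220/52251 - 1*(-131767) = 3184220/52251 + 131767 = 6888141737/52251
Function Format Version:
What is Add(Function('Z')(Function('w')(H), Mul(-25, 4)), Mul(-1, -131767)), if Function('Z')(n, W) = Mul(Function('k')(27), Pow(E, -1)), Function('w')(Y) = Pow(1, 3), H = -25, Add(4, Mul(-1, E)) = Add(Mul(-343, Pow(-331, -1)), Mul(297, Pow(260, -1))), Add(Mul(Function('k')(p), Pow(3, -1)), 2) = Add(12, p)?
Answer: Rational(6888141737, 52251) ≈ 1.3183e+5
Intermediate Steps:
Function('k')(p) = Add(30, Mul(3, p)) (Function('k')(p) = Add(-6, Mul(3, Add(12, p))) = Add(-6, Add(36, Mul(3, p))) = Add(30, Mul(3, p)))
E = Rational(156753, 86060) (E = Add(4, Mul(-1, Add(Mul(-343, Pow(-331, -1)), Mul(297, Pow(260, -1))))) = Add(4, Mul(-1, Add(Mul(-343, Rational(-1, 331)), Mul(297, Rational(1, 260))))) = Add(4, Mul(-1, Add(Rational(343, 331), Rational(297, 260)))) = Add(4, Mul(-1, Rational(187487, 86060))) = Add(4, Rational(-187487, 86060)) = Rational(156753, 86060) ≈ 1.8214)
Function('w')(Y) = 1
Function('Z')(n, W) = Rational(3184220, 52251) (Function('Z')(n, W) = Mul(Add(30, Mul(3, 27)), Pow(Rational(156753, 86060), -1)) = Mul(Add(30, 81), Rational(86060, 156753)) = Mul(111, Rational(86060, 156753)) = Rational(3184220, 52251))
Add(Function('Z')(Function('w')(H), Mul(-25, 4)), Mul(-1, -131767)) = Add(Rational(3184220, 52251), Mul(-1, -131767)) = Add(Rational(3184220, 52251), 131767) = Rational(6888141737, 52251)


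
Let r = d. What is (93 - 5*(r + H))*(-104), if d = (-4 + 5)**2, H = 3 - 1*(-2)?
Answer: -6552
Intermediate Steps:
H = 5 (H = 3 + 2 = 5)
d = 1 (d = 1**2 = 1)
r = 1
(93 - 5*(r + H))*(-104) = (93 - 5*(1 + 5))*(-104) = (93 - 5*6)*(-104) = (93 - 30)*(-104) = 63*(-104) = -6552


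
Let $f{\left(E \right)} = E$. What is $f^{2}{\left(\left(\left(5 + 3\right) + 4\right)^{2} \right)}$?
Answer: $20736$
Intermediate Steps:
$f^{2}{\left(\left(\left(5 + 3\right) + 4\right)^{2} \right)} = \left(\left(\left(5 + 3\right) + 4\right)^{2}\right)^{2} = \left(\left(8 + 4\right)^{2}\right)^{2} = \left(12^{2}\right)^{2} = 144^{2} = 20736$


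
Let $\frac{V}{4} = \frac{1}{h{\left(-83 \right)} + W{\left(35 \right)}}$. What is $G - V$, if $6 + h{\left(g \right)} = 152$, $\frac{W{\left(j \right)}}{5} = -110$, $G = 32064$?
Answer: $\frac{3238465}{101} \approx 32064.0$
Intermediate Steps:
$W{\left(j \right)} = -550$ ($W{\left(j \right)} = 5 \left(-110\right) = -550$)
$h{\left(g \right)} = 146$ ($h{\left(g \right)} = -6 + 152 = 146$)
$V = - \frac{1}{101}$ ($V = \frac{4}{146 - 550} = \frac{4}{-404} = 4 \left(- \frac{1}{404}\right) = - \frac{1}{101} \approx -0.009901$)
$G - V = 32064 - - \frac{1}{101} = 32064 + \frac{1}{101} = \frac{3238465}{101}$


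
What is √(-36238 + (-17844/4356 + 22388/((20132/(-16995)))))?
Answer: I*√1521110668044282/166089 ≈ 234.82*I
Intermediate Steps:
√(-36238 + (-17844/4356 + 22388/((20132/(-16995))))) = √(-36238 + (-17844*1/4356 + 22388/((20132*(-1/16995))))) = √(-36238 + (-1487/363 + 22388/(-20132/16995))) = √(-36238 + (-1487/363 + 22388*(-16995/20132))) = √(-36238 + (-1487/363 - 95121015/5033)) = √(-36238 - 34536412516/1826979) = √(-100742477518/1826979) = I*√1521110668044282/166089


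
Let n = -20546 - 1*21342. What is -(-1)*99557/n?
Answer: -99557/41888 ≈ -2.3767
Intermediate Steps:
n = -41888 (n = -20546 - 21342 = -41888)
-(-1)*99557/n = -(-1)*99557/(-41888) = -(-1)*99557*(-1/41888) = -(-1)*(-99557)/41888 = -1*99557/41888 = -99557/41888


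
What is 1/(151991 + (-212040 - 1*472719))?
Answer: -1/532768 ≈ -1.8770e-6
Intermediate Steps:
1/(151991 + (-212040 - 1*472719)) = 1/(151991 + (-212040 - 472719)) = 1/(151991 - 684759) = 1/(-532768) = -1/532768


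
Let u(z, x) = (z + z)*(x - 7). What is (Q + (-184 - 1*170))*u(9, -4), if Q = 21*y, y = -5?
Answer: 90882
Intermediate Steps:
Q = -105 (Q = 21*(-5) = -105)
u(z, x) = 2*z*(-7 + x) (u(z, x) = (2*z)*(-7 + x) = 2*z*(-7 + x))
(Q + (-184 - 1*170))*u(9, -4) = (-105 + (-184 - 1*170))*(2*9*(-7 - 4)) = (-105 + (-184 - 170))*(2*9*(-11)) = (-105 - 354)*(-198) = -459*(-198) = 90882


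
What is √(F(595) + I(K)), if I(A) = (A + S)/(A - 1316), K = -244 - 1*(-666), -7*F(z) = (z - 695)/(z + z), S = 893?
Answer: I*√16511943090/106386 ≈ 1.2079*I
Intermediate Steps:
F(z) = -(-695 + z)/(14*z) (F(z) = -(z - 695)/(7*(z + z)) = -(-695 + z)/(7*(2*z)) = -(-695 + z)*1/(2*z)/7 = -(-695 + z)/(14*z))
K = 422 (K = -244 + 666 = 422)
I(A) = (893 + A)/(-1316 + A) (I(A) = (A + 893)/(A - 1316) = (893 + A)/(-1316 + A))
√(F(595) + I(K)) = √((1/14)*(695 - 1*595)/595 + (893 + 422)/(-1316 + 422)) = √((1/14)*(1/595)*(695 - 595) + 1315/(-894)) = √((1/14)*(1/595)*100 - 1/894*1315) = √(10/833 - 1315/894) = √(-1086455/744702) = I*√16511943090/106386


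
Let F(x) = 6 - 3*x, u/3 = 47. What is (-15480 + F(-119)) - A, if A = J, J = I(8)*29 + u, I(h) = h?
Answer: -15490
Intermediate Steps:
u = 141 (u = 3*47 = 141)
J = 373 (J = 8*29 + 141 = 232 + 141 = 373)
A = 373
(-15480 + F(-119)) - A = (-15480 + (6 - 3*(-119))) - 1*373 = (-15480 + (6 + 357)) - 373 = (-15480 + 363) - 373 = -15117 - 373 = -15490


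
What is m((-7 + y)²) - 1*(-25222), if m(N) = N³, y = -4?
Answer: 1796783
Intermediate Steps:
m((-7 + y)²) - 1*(-25222) = ((-7 - 4)²)³ - 1*(-25222) = ((-11)²)³ + 25222 = 121³ + 25222 = 1771561 + 25222 = 1796783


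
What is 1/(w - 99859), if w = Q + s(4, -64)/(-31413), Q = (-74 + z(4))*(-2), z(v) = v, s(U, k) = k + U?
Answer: -10471/1044157629 ≈ -1.0028e-5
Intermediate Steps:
s(U, k) = U + k
Q = 140 (Q = (-74 + 4)*(-2) = -70*(-2) = 140)
w = 1465960/10471 (w = 140 + (4 - 64)/(-31413) = 140 - 60*(-1/31413) = 140 + 20/10471 = 1465960/10471 ≈ 140.00)
1/(w - 99859) = 1/(1465960/10471 - 99859) = 1/(-1044157629/10471) = -10471/1044157629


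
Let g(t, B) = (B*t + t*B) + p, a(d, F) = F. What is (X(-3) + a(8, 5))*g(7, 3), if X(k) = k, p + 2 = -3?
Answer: 74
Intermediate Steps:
p = -5 (p = -2 - 3 = -5)
g(t, B) = -5 + 2*B*t (g(t, B) = (B*t + t*B) - 5 = (B*t + B*t) - 5 = 2*B*t - 5 = -5 + 2*B*t)
(X(-3) + a(8, 5))*g(7, 3) = (-3 + 5)*(-5 + 2*3*7) = 2*(-5 + 42) = 2*37 = 74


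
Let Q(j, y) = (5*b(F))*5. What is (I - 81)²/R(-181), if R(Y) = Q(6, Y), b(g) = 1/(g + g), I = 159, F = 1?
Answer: 12168/25 ≈ 486.72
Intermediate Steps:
b(g) = 1/(2*g)
Q(j, y) = 25/2 (Q(j, y) = (5*((½)/1))*5 = (5*((½)*1))*5 = (5*(½))*5 = (5/2)*5 = 25/2)
R(Y) = 25/2
(I - 81)²/R(-181) = (159 - 81)²/(25/2) = 78²*(2/25) = 6084*(2/25) = 12168/25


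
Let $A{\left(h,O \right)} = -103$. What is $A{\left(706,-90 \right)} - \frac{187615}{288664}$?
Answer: $- \frac{29920007}{288664} \approx -103.65$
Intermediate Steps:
$A{\left(706,-90 \right)} - \frac{187615}{288664} = -103 - \frac{187615}{288664} = - \frac{29920007}{288664}$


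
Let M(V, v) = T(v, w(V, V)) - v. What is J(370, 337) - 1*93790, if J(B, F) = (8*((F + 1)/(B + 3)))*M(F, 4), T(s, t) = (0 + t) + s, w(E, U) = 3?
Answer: -34975558/373 ≈ -93768.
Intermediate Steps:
T(s, t) = s + t (T(s, t) = t + s = s + t)
M(V, v) = 3 (M(V, v) = (v + 3) - v = (3 + v) - v = 3)
J(B, F) = 24*(1 + F)/(3 + B) (J(B, F) = (8*((F + 1)/(B + 3)))*3 = (8*((1 + F)/(3 + B)))*3 = (8*(1 + F)/(3 + B))*3 = 24*(1 + F)/(3 + B))
J(370, 337) - 1*93790 = 24*(1 + 337)/(3 + 370) - 1*93790 = 24*338/373 - 93790 = 24*(1/373)*338 - 93790 = 8112/373 - 93790 = -34975558/373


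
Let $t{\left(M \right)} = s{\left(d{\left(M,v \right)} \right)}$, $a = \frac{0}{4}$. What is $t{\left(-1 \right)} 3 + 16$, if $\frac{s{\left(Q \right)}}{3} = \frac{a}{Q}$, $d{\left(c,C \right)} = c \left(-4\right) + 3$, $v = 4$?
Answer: $16$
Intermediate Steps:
$a = 0$ ($a = 0 \cdot \frac{1}{4} = 0$)
$d{\left(c,C \right)} = 3 - 4 c$ ($d{\left(c,C \right)} = - 4 c + 3 = 3 - 4 c$)
$s{\left(Q \right)} = 0$ ($s{\left(Q \right)} = 3 \frac{0}{Q} = 3 \cdot 0 = 0$)
$t{\left(M \right)} = 0$
$t{\left(-1 \right)} 3 + 16 = 0 \cdot 3 + 16 = 0 + 16 = 16$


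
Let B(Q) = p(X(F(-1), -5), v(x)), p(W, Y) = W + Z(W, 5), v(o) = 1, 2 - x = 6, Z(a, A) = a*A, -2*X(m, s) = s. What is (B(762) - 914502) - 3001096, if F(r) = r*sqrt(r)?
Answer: -3915583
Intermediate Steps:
F(r) = r**(3/2)
X(m, s) = -s/2
Z(a, A) = A*a
x = -4 (x = 2 - 1*6 = 2 - 6 = -4)
p(W, Y) = 6*W (p(W, Y) = W + 5*W = 6*W)
B(Q) = 15 (B(Q) = 6*(-1/2*(-5)) = 6*(5/2) = 15)
(B(762) - 914502) - 3001096 = (15 - 914502) - 3001096 = -914487 - 3001096 = -3915583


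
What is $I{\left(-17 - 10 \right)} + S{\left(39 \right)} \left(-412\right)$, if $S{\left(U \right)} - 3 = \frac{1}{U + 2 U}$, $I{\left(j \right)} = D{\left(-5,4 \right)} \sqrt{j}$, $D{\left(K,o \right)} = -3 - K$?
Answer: $- \frac{145024}{117} + 6 i \sqrt{3} \approx -1239.5 + 10.392 i$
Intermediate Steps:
$I{\left(j \right)} = 2 \sqrt{j}$ ($I{\left(j \right)} = \left(-3 - -5\right) \sqrt{j} = \left(-3 + 5\right) \sqrt{j} = 2 \sqrt{j}$)
$S{\left(U \right)} = 3 + \frac{1}{3 U}$ ($S{\left(U \right)} = 3 + \frac{1}{U + 2 U} = 3 + \frac{1}{3 U}$)
$I{\left(-17 - 10 \right)} + S{\left(39 \right)} \left(-412\right) = 2 \sqrt{-17 - 10} + \left(3 + \frac{1}{3 \cdot 39}\right) \left(-412\right) = 2 \sqrt{-17 - 10} + \left(3 + \frac{1}{3} \cdot \frac{1}{39}\right) \left(-412\right) = 2 \sqrt{-27} + \left(3 + \frac{1}{117}\right) \left(-412\right) = 2 \cdot 3 i \sqrt{3} + \frac{352}{117} \left(-412\right) = 6 i \sqrt{3} - \frac{145024}{117} = - \frac{145024}{117} + 6 i \sqrt{3}$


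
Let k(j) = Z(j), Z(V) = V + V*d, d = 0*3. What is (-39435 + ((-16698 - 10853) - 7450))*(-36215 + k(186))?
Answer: 2681854644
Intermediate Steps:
d = 0
Z(V) = V (Z(V) = V + V*0 = V + 0 = V)
k(j) = j
(-39435 + ((-16698 - 10853) - 7450))*(-36215 + k(186)) = (-39435 + ((-16698 - 10853) - 7450))*(-36215 + 186) = (-39435 + (-27551 - 7450))*(-36029) = (-39435 - 35001)*(-36029) = -74436*(-36029) = 2681854644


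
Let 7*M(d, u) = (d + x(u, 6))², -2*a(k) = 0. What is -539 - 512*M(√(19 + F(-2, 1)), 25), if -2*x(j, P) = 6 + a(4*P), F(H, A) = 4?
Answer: -20157/7 + 3072*√23/7 ≈ -774.89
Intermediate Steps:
a(k) = 0 (a(k) = -½*0 = 0)
x(j, P) = -3 (x(j, P) = -(6 + 0)/2 = -½*6 = -3)
M(d, u) = (-3 + d)²/7 (M(d, u) = (d - 3)²/7 = (-3 + d)²/7)
-539 - 512*M(√(19 + F(-2, 1)), 25) = -539 - 512*(-3 + √(19 + 4))²/7 = -539 - 512*(-3 + √23)²/7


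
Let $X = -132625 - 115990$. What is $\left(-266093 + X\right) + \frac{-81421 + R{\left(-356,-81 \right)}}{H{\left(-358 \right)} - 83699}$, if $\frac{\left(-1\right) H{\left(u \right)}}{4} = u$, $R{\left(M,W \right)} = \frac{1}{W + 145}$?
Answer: $- \frac{2709977703361}{5265088} \approx -5.1471 \cdot 10^{5}$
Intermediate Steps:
$R{\left(M,W \right)} = \frac{1}{145 + W}$
$X = -248615$ ($X = -132625 - 115990 = -248615$)
$H{\left(u \right)} = - 4 u$
$\left(-266093 + X\right) + \frac{-81421 + R{\left(-356,-81 \right)}}{H{\left(-358 \right)} - 83699} = \left(-266093 - 248615\right) + \frac{-81421 + \frac{1}{145 - 81}}{\left(-4\right) \left(-358\right) - 83699} = -514708 + \frac{-81421 + \frac{1}{64}}{1432 - 83699} = -514708 + \frac{-81421 + \frac{1}{64}}{-82267} = -514708 - - \frac{5210943}{5265088} = -514708 + \frac{5210943}{5265088} = - \frac{2709977703361}{5265088}$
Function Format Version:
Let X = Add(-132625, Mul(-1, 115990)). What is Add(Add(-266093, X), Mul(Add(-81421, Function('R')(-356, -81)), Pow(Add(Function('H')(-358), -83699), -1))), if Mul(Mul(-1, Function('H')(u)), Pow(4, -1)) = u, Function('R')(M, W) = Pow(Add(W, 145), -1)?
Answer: Rational(-2709977703361, 5265088) ≈ -5.1471e+5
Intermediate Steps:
Function('R')(M, W) = Pow(Add(145, W), -1)
X = -248615 (X = Add(-132625, -115990) = -248615)
Function('H')(u) = Mul(-4, u)
Add(Add(-266093, X), Mul(Add(-81421, Function('R')(-356, -81)), Pow(Add(Function('H')(-358), -83699), -1))) = Add(Add(-266093, -248615), Mul(Add(-81421, Pow(Add(145, -81), -1)), Pow(Add(Mul(-4, -358), -83699), -1))) = Add(-514708, Mul(Add(-81421, Pow(64, -1)), Pow(Add(1432, -83699), -1))) = Add(-514708, Mul(Add(-81421, Rational(1, 64)), Pow(-82267, -1))) = Add(-514708, Mul(Rational(-5210943, 64), Rational(-1, 82267))) = Add(-514708, Rational(5210943, 5265088)) = Rational(-2709977703361, 5265088)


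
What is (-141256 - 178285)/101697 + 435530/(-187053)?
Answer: -34687732361/6340909647 ≈ -5.4705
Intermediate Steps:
(-141256 - 178285)/101697 + 435530/(-187053) = -319541*1/101697 + 435530*(-1/187053) = -319541/101697 - 435530/187053 = -34687732361/6340909647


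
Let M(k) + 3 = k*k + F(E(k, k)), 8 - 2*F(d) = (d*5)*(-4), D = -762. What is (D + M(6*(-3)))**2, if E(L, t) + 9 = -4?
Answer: 321489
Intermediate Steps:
E(L, t) = -13 (E(L, t) = -9 - 4 = -13)
F(d) = 4 + 10*d (F(d) = 4 - d*5*(-4)/2 = 4 - 5*d*(-4)/2 = 4 - (-10)*d = 4 + 10*d)
M(k) = -129 + k**2 (M(k) = -3 + (k*k + (4 + 10*(-13))) = -3 + (k**2 + (4 - 130)) = -3 + (k**2 - 126) = -3 + (-126 + k**2) = -129 + k**2)
(D + M(6*(-3)))**2 = (-762 + (-129 + (6*(-3))**2))**2 = (-762 + (-129 + (-18)**2))**2 = (-762 + (-129 + 324))**2 = (-762 + 195)**2 = (-567)**2 = 321489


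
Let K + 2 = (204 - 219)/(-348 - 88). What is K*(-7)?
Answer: 5999/436 ≈ 13.759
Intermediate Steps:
K = -857/436 (K = -2 + (204 - 219)/(-348 - 88) = -2 - 15/(-436) = -2 - 15*(-1/436) = -2 + 15/436 = -857/436 ≈ -1.9656)
K*(-7) = -857/436*(-7) = 5999/436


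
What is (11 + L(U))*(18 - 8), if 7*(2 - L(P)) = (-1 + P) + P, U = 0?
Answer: 920/7 ≈ 131.43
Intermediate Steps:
L(P) = 15/7 - 2*P/7 (L(P) = 2 - ((-1 + P) + P)/7 = 2 - (-1 + 2*P)/7 = 2 + (⅐ - 2*P/7) = 15/7 - 2*P/7)
(11 + L(U))*(18 - 8) = (11 + (15/7 - 2/7*0))*(18 - 8) = (11 + (15/7 + 0))*10 = (11 + 15/7)*10 = (92/7)*10 = 920/7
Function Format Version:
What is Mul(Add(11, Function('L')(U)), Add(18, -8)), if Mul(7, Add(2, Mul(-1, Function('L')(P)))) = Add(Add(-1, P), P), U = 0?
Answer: Rational(920, 7) ≈ 131.43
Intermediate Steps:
Function('L')(P) = Add(Rational(15, 7), Mul(Rational(-2, 7), P)) (Function('L')(P) = Add(2, Mul(Rational(-1, 7), Add(Add(-1, P), P))) = Add(2, Mul(Rational(-1, 7), Add(-1, Mul(2, P)))) = Add(2, Add(Rational(1, 7), Mul(Rational(-2, 7), P))) = Add(Rational(15, 7), Mul(Rational(-2, 7), P)))
Mul(Add(11, Function('L')(U)), Add(18, -8)) = Mul(Add(11, Add(Rational(15, 7), Mul(Rational(-2, 7), 0))), Add(18, -8)) = Mul(Add(11, Add(Rational(15, 7), 0)), 10) = Mul(Add(11, Rational(15, 7)), 10) = Mul(Rational(92, 7), 10) = Rational(920, 7)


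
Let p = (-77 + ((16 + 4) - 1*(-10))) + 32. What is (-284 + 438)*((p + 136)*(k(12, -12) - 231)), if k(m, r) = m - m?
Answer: -4304454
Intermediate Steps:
k(m, r) = 0
p = -15 (p = (-77 + (20 + 10)) + 32 = (-77 + 30) + 32 = -47 + 32 = -15)
(-284 + 438)*((p + 136)*(k(12, -12) - 231)) = (-284 + 438)*((-15 + 136)*(0 - 231)) = 154*(121*(-231)) = 154*(-27951) = -4304454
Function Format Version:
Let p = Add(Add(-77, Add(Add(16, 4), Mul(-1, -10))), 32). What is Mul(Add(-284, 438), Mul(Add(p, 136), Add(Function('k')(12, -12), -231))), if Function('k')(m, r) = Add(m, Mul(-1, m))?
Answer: -4304454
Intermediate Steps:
Function('k')(m, r) = 0
p = -15 (p = Add(Add(-77, Add(20, 10)), 32) = Add(Add(-77, 30), 32) = Add(-47, 32) = -15)
Mul(Add(-284, 438), Mul(Add(p, 136), Add(Function('k')(12, -12), -231))) = Mul(Add(-284, 438), Mul(Add(-15, 136), Add(0, -231))) = Mul(154, Mul(121, -231)) = Mul(154, -27951) = -4304454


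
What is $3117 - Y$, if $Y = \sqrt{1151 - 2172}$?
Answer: $3117 - i \sqrt{1021} \approx 3117.0 - 31.953 i$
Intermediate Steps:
$Y = i \sqrt{1021}$ ($Y = \sqrt{-1021} = i \sqrt{1021} \approx 31.953 i$)
$3117 - Y = 3117 - i \sqrt{1021}$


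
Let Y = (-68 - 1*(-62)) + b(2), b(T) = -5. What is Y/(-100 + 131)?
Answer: -11/31 ≈ -0.35484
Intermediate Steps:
Y = -11 (Y = (-68 - 1*(-62)) - 5 = (-68 + 62) - 5 = -6 - 5 = -11)
Y/(-100 + 131) = -11/(-100 + 131) = -11/31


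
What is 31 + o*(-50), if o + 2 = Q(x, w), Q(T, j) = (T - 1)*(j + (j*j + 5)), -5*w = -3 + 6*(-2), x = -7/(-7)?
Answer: 131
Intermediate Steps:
x = 1 (x = -7*(-⅐) = 1)
w = 3 (w = -(-3 + 6*(-2))/5 = -(-3 - 12)/5 = -⅕*(-15) = 3)
Q(T, j) = (-1 + T)*(5 + j + j²) (Q(T, j) = (-1 + T)*(j + (j² + 5)) = (-1 + T)*(j + (5 + j²)) = (-1 + T)*(5 + j + j²))
o = -2 (o = -2 + (-5 - 1*3 - 1*3² + 5*1 + 1*3 + 1*3²) = -2 + (-5 - 3 - 1*9 + 5 + 3 + 1*9) = -2 + (-5 - 3 - 9 + 5 + 3 + 9) = -2 + 0 = -2)
31 + o*(-50) = 31 - 2*(-50) = 31 + 100 = 131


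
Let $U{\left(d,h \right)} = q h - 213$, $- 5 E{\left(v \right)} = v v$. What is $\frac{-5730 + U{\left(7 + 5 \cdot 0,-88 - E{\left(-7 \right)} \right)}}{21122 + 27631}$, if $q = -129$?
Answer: $\frac{6908}{81255} \approx 0.085016$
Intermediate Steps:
$E{\left(v \right)} = - \frac{v^{2}}{5}$ ($E{\left(v \right)} = - \frac{v v}{5} = - \frac{v^{2}}{5}$)
$U{\left(d,h \right)} = -213 - 129 h$ ($U{\left(d,h \right)} = - 129 h - 213 = -213 - 129 h$)
$\frac{-5730 + U{\left(7 + 5 \cdot 0,-88 - E{\left(-7 \right)} \right)}}{21122 + 27631} = \frac{-5730 - \left(213 + 129 \left(-88 - - \frac{\left(-7\right)^{2}}{5}\right)\right)}{21122 + 27631} = \frac{-5730 - \left(213 + 129 \left(-88 - \left(- \frac{1}{5}\right) 49\right)\right)}{48753} = \left(-5730 - \left(213 + 129 \left(-88 - - \frac{49}{5}\right)\right)\right) \frac{1}{48753} = \left(-5730 - \left(213 + 129 \left(-88 + \frac{49}{5}\right)\right)\right) \frac{1}{48753} = \left(-5730 - - \frac{49374}{5}\right) \frac{1}{48753} = \left(-5730 + \left(-213 + \frac{50439}{5}\right)\right) \frac{1}{48753} = \left(-5730 + \frac{49374}{5}\right) \frac{1}{48753} = \frac{20724}{5} \cdot \frac{1}{48753} = \frac{6908}{81255}$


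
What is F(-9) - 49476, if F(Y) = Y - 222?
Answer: -49707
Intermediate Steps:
F(Y) = -222 + Y
F(-9) - 49476 = (-222 - 9) - 49476 = -231 - 49476 = -49707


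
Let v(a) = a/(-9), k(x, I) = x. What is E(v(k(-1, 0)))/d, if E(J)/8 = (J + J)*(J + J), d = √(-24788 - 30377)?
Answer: -32*I*√55165/4468365 ≈ -0.001682*I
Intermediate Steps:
d = I*√55165 (d = √(-55165) = I*√55165 ≈ 234.87*I)
v(a) = -a/9 (v(a) = a*(-⅑) = -a/9)
E(J) = 32*J² (E(J) = 8*((J + J)*(J + J)) = 8*((2*J)*(2*J)) = 8*(4*J²) = 32*J²)
E(v(k(-1, 0)))/d = (32*(-⅑*(-1))²)/((I*√55165)) = (32*(⅑)²)*(-I*√55165/55165) = (32*(1/81))*(-I*√55165/55165) = 32*(-I*√55165/55165)/81 = -32*I*√55165/4468365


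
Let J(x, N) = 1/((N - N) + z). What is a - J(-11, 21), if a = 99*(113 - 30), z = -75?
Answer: 616276/75 ≈ 8217.0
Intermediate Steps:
J(x, N) = -1/75 (J(x, N) = 1/((N - N) - 75) = 1/(0 - 75) = 1/(-75) = -1/75)
a = 8217 (a = 99*83 = 8217)
a - J(-11, 21) = 8217 - 1*(-1/75) = 8217 + 1/75 = 616276/75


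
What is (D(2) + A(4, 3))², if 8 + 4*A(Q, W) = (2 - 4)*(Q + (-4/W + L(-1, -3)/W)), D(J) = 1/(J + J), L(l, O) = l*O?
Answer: 1849/144 ≈ 12.840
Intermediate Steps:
L(l, O) = O*l
D(J) = 1/(2*J)
A(Q, W) = -2 + 1/(2*W) - Q/2 (A(Q, W) = -2 + ((2 - 4)*(Q + (-4/W + (-3*(-1))/W)))/4 = -2 + (-2*(Q + (-4/W + 3/W)))/4 = -2 + (-2*(Q - 1/W))/4 = -2 + (-2*Q + 2/W)/4 = -2 + (1/(2*W) - Q/2) = -2 + 1/(2*W) - Q/2)
(D(2) + A(4, 3))² = ((½)/2 + (½)*(1 - 1*3*(4 + 4))/3)² = ((½)*(½) + (½)*(⅓)*(1 - 1*3*8))² = (¼ + (½)*(⅓)*(1 - 24))² = (¼ + (½)*(⅓)*(-23))² = (¼ - 23/6)² = (-43/12)² = 1849/144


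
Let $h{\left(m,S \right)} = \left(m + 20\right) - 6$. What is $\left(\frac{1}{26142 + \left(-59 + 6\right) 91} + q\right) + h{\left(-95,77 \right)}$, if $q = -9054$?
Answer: $- \frac{194749064}{21319} \approx -9135.0$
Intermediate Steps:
$h{\left(m,S \right)} = 14 + m$ ($h{\left(m,S \right)} = \left(20 + m\right) - 6 = 14 + m$)
$\left(\frac{1}{26142 + \left(-59 + 6\right) 91} + q\right) + h{\left(-95,77 \right)} = \left(\frac{1}{26142 + \left(-59 + 6\right) 91} - 9054\right) + \left(14 - 95\right) = \left(\frac{1}{26142 - 4823} - 9054\right) - 81 = \left(\frac{1}{21319} - 9054\right) - 81 = - \frac{193022225}{21319} - 81 = - \frac{194749064}{21319}$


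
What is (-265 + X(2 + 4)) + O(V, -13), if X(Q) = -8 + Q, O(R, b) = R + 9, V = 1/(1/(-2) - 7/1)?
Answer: -3872/15 ≈ -258.13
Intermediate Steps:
V = -2/15 (V = 1/(1*(-1/2) - 7*1) = 1/(-1/2 - 7) = 1/(-15/2) = -2/15 ≈ -0.13333)
O(R, b) = 9 + R
(-265 + X(2 + 4)) + O(V, -13) = (-265 + (-8 + (2 + 4))) + (9 - 2/15) = (-265 + (-8 + 6)) + 133/15 = (-265 - 2) + 133/15 = -267 + 133/15 = -3872/15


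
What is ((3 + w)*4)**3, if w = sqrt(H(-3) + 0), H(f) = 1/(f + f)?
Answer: 1632 + 2576*I*sqrt(6)/9 ≈ 1632.0 + 701.1*I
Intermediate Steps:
H(f) = 1/(2*f)
w = I*sqrt(6)/6 (w = sqrt((1/2)/(-3) + 0) = sqrt((1/2)*(-1/3) + 0) = sqrt(-1/6 + 0) = sqrt(-1/6) = I*sqrt(6)/6 ≈ 0.40825*I)
((3 + w)*4)**3 = ((3 + I*sqrt(6)/6)*4)**3 = (12 + 2*I*sqrt(6)/3)**3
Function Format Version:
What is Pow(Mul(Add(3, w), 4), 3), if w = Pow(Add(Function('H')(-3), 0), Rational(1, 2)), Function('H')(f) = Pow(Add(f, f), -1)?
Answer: Add(1632, Mul(Rational(2576, 9), I, Pow(6, Rational(1, 2)))) ≈ Add(1632.0, Mul(701.10, I))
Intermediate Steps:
Function('H')(f) = Mul(Rational(1, 2), Pow(f, -1)) (Function('H')(f) = Pow(Mul(2, f), -1) = Mul(Rational(1, 2), Pow(f, -1)))
w = Mul(Rational(1, 6), I, Pow(6, Rational(1, 2))) (w = Pow(Add(Mul(Rational(1, 2), Pow(-3, -1)), 0), Rational(1, 2)) = Pow(Add(Mul(Rational(1, 2), Rational(-1, 3)), 0), Rational(1, 2)) = Pow(Add(Rational(-1, 6), 0), Rational(1, 2)) = Pow(Rational(-1, 6), Rational(1, 2)) = Mul(Rational(1, 6), I, Pow(6, Rational(1, 2))) ≈ Mul(0.40825, I))
Pow(Mul(Add(3, w), 4), 3) = Pow(Mul(Add(3, Mul(Rational(1, 6), I, Pow(6, Rational(1, 2)))), 4), 3) = Pow(Add(12, Mul(Rational(2, 3), I, Pow(6, Rational(1, 2)))), 3)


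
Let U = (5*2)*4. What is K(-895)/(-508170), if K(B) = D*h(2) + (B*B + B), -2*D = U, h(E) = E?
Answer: -80009/50817 ≈ -1.5745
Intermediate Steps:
U = 40 (U = 10*4 = 40)
D = -20 (D = -½*40 = -20)
K(B) = -40 + B + B² (K(B) = -20*2 + (B*B + B) = -40 + (B² + B) = -40 + (B + B²) = -40 + B + B²)
K(-895)/(-508170) = (-40 - 895 + (-895)²)/(-508170) = (-40 - 895 + 801025)*(-1/508170) = 800090*(-1/508170) = -80009/50817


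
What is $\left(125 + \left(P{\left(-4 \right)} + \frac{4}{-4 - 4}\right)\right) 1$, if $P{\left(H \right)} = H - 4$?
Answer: $\frac{233}{2} \approx 116.5$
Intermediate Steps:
$P{\left(H \right)} = -4 + H$
$\left(125 + \left(P{\left(-4 \right)} + \frac{4}{-4 - 4}\right)\right) 1 = \left(125 + \left(\left(-4 - 4\right) + \frac{4}{-4 - 4}\right)\right) 1 = \left(125 - \left(8 - \frac{4}{-8}\right)\right) 1 = \left(125 + \left(-8 + 4 \left(- \frac{1}{8}\right)\right)\right) 1 = \left(125 - \frac{17}{2}\right) 1 = \frac{233}{2} \cdot 1 = \frac{233}{2}$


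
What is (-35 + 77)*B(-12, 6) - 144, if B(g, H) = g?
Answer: -648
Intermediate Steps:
(-35 + 77)*B(-12, 6) - 144 = (-35 + 77)*(-12) - 144 = 42*(-12) - 144 = -504 - 144 = -648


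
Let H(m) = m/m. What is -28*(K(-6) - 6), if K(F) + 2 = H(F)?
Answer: 196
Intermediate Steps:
H(m) = 1
K(F) = -1 (K(F) = -2 + 1 = -1)
-28*(K(-6) - 6) = -28*(-1 - 6) = -28*(-7) = 196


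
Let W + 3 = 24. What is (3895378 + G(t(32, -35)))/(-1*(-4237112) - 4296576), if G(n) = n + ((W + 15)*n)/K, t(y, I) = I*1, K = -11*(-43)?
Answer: -1842495979/28126472 ≈ -65.508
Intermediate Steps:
W = 21 (W = -3 + 24 = 21)
K = 473
t(y, I) = I
G(n) = 509*n/473 (G(n) = n + ((21 + 15)*n)/473 = n + (36*n)*(1/473) = n + 36*n/473 = 509*n/473)
(3895378 + G(t(32, -35)))/(-1*(-4237112) - 4296576) = (3895378 + (509/473)*(-35))/(-1*(-4237112) - 4296576) = (3895378 - 17815/473)/(4237112 - 4296576) = (1842495979/473)/(-59464) = (1842495979/473)*(-1/59464) = -1842495979/28126472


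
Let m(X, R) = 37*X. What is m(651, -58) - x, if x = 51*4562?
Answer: -208575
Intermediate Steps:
x = 232662
m(651, -58) - x = 37*651 - 1*232662 = 24087 - 232662 = -208575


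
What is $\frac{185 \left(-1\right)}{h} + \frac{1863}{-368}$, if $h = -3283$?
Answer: $- \frac{262963}{52528} \approx -5.0061$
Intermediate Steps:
$\frac{185 \left(-1\right)}{h} + \frac{1863}{-368} = \frac{185 \left(-1\right)}{-3283} + \frac{1863}{-368} = \left(-185\right) \left(- \frac{1}{3283}\right) + 1863 \left(- \frac{1}{368}\right) = \frac{185}{3283} - \frac{81}{16} = - \frac{262963}{52528}$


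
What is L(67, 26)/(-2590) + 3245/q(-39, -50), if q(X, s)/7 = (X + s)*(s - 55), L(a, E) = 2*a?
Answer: -5158/2420355 ≈ -0.0021311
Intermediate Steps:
q(X, s) = 7*(-55 + s)*(X + s) (q(X, s) = 7*((X + s)*(s - 55)) = 7*((X + s)*(-55 + s)) = 7*((-55 + s)*(X + s)) = 7*(-55 + s)*(X + s))
L(67, 26)/(-2590) + 3245/q(-39, -50) = (2*67)/(-2590) + 3245/(-385*(-39) - 385*(-50) + 7*(-50)² + 7*(-39)*(-50)) = 134*(-1/2590) + 3245/(15015 + 19250 + 7*2500 + 13650) = -67/1295 + 3245/(15015 + 19250 + 17500 + 13650) = -67/1295 + 3245/65415 = -67/1295 + 3245*(1/65415) = -67/1295 + 649/13083 = -5158/2420355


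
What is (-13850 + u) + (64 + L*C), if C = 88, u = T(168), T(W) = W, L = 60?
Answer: -8338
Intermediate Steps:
u = 168
(-13850 + u) + (64 + L*C) = (-13850 + 168) + (64 + 60*88) = -13682 + (64 + 5280) = -13682 + 5344 = -8338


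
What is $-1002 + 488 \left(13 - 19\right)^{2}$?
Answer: $16566$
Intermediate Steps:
$-1002 + 488 \left(13 - 19\right)^{2} = -1002 + 488 \left(-6\right)^{2} = -1002 + 488 \cdot 36 = -1002 + 17568 = 16566$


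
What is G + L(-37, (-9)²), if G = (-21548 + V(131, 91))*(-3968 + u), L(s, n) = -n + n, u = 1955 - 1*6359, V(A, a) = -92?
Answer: 181170080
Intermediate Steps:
u = -4404 (u = 1955 - 6359 = -4404)
L(s, n) = 0
G = 181170080 (G = (-21548 - 92)*(-3968 - 4404) = -21640*(-8372) = 181170080)
G + L(-37, (-9)²) = 181170080 + 0 = 181170080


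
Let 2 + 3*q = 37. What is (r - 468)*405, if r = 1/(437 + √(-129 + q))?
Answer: 1215*(-624*√66 + 204515*I)/(-1311*I + 4*√66) ≈ -1.8954e+5 - 0.022957*I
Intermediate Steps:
q = 35/3 (q = -⅔ + (⅓)*37 = -⅔ + 37/3 = 35/3 ≈ 11.667)
r = 1/(437 + 4*I*√66/3) (r = 1/(437 + √(-129 + 35/3)) = 1/(437 + √(-352/3)) = 1/(437 + 4*I*√66/3) ≈ 0.0022869 - 5.669e-5*I)
(r - 468)*405 = ((1311/573259 - 4*I*√66/573259) - 468)*405 = (-268283901/573259 - 4*I*√66/573259)*405 = -108654979905/573259 - 1620*I*√66/573259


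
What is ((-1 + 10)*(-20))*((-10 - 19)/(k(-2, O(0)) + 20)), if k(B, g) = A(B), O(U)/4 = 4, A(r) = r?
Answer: 290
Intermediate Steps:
O(U) = 16 (O(U) = 4*4 = 16)
k(B, g) = B
((-1 + 10)*(-20))*((-10 - 19)/(k(-2, O(0)) + 20)) = ((-1 + 10)*(-20))*((-10 - 19)/(-2 + 20)) = (9*(-20))*(-29/18) = -(-5220)/18 = -180*(-29/18) = 290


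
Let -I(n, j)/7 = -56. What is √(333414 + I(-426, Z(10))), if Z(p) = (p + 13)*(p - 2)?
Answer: √333806 ≈ 577.76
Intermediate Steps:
Z(p) = (-2 + p)*(13 + p) (Z(p) = (13 + p)*(-2 + p) = (-2 + p)*(13 + p))
I(n, j) = 392 (I(n, j) = -7*(-56) = 392)
√(333414 + I(-426, Z(10))) = √(333414 + 392) = √333806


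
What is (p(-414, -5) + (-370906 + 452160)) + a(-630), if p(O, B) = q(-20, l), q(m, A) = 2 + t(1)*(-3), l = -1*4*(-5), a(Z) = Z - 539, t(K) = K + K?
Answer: 80081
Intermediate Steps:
t(K) = 2*K
a(Z) = -539 + Z
l = 20 (l = -4*(-5) = 20)
q(m, A) = -4 (q(m, A) = 2 + (2*1)*(-3) = 2 + 2*(-3) = 2 - 6 = -4)
p(O, B) = -4
(p(-414, -5) + (-370906 + 452160)) + a(-630) = (-4 + (-370906 + 452160)) + (-539 - 630) = (-4 + 81254) - 1169 = 81250 - 1169 = 80081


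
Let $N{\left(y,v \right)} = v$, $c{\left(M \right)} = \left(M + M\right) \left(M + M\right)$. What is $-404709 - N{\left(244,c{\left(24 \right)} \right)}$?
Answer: $-407013$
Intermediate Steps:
$c{\left(M \right)} = 4 M^{2}$ ($c{\left(M \right)} = 2 M 2 M = 4 M^{2}$)
$-404709 - N{\left(244,c{\left(24 \right)} \right)} = -404709 - 4 \cdot 24^{2} = -404709 - 4 \cdot 576 = -404709 - 2304 = -407013$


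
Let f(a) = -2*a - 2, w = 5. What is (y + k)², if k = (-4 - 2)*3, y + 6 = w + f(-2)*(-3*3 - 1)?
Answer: 1521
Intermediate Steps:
f(a) = -2 - 2*a
y = -21 (y = -6 + (5 + (-2 - 2*(-2))*(-3*3 - 1)) = -6 + (5 + (-2 + 4)*(-9 - 1)) = -6 + (5 + 2*(-10)) = -6 + (5 - 20) = -6 - 15 = -21)
k = -18 (k = -6*3 = -18)
(y + k)² = (-21 - 18)² = (-39)² = 1521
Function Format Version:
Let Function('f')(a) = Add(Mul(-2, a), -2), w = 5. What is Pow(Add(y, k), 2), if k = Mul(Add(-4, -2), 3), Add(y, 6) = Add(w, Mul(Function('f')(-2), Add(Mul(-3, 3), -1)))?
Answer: 1521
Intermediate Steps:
Function('f')(a) = Add(-2, Mul(-2, a))
y = -21 (y = Add(-6, Add(5, Mul(Add(-2, Mul(-2, -2)), Add(Mul(-3, 3), -1)))) = Add(-6, Add(5, Mul(Add(-2, 4), Add(-9, -1)))) = Add(-6, Add(5, Mul(2, -10))) = Add(-6, Add(5, -20)) = Add(-6, -15) = -21)
k = -18 (k = Mul(-6, 3) = -18)
Pow(Add(y, k), 2) = Pow(Add(-21, -18), 2) = Pow(-39, 2) = 1521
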